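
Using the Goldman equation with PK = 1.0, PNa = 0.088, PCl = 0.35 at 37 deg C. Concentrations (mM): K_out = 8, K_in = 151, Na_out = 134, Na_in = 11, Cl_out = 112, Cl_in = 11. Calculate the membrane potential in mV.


Vm = (RT/F)*ln((PK*Ko + PNa*Nao + PCl*Cli)/(PK*Ki + PNa*Nai + PCl*Clo))
Numer = 23.642, Denom = 191.168
Vm = -55.86 mV


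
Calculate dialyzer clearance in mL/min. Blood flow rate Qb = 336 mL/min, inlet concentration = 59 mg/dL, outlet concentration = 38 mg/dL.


K = Qb * (Cb_in - Cb_out) / Cb_in
K = 336 * (59 - 38) / 59
K = 119.6 mL/min


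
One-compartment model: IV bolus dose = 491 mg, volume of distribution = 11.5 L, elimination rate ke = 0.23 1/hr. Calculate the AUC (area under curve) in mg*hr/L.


C0 = Dose/Vd = 491/11.5 = 42.6957 mg/L
AUC = C0/ke = 42.6957/0.23
AUC = 185.6 mg*hr/L


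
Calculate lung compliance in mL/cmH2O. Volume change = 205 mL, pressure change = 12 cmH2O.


C = dV / dP
C = 205 / 12
C = 17.08 mL/cmH2O


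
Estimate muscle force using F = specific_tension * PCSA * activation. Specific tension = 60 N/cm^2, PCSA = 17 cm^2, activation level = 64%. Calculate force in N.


F = sigma * PCSA * activation
F = 60 * 17 * 0.64
F = 652.8 N


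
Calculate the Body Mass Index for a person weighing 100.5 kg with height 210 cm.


BMI = weight / height^2
height = 210 cm = 2.1 m
BMI = 100.5 / 2.1^2
BMI = 22.79 kg/m^2


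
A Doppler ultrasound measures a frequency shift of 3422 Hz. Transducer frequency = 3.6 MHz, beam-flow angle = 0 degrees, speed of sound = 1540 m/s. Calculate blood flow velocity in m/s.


v = fd * c / (2 * f0 * cos(theta))
v = 3422 * 1540 / (2 * 3.6000e+06 * cos(0))
v = 0.7319 m/s


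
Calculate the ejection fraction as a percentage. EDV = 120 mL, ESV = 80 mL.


SV = EDV - ESV = 120 - 80 = 40 mL
EF = SV/EDV * 100 = 40/120 * 100
EF = 33.33%


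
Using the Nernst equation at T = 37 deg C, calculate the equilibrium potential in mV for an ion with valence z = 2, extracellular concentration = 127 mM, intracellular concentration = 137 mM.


E = (RT/(zF)) * ln(C_out/C_in)
T = 37 + 273.15 = 310.15 K
E = (8.314 * 310.15 / (2 * 96485)) * ln(127/137)
E = -1.013 mV


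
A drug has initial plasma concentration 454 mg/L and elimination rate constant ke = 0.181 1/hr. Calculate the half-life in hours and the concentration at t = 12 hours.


t_half = ln(2) / ke = 0.693147 / 0.181 = 3.83 hr
C(t) = C0 * exp(-ke*t) = 454 * exp(-0.181*12)
C(12) = 51.73 mg/L


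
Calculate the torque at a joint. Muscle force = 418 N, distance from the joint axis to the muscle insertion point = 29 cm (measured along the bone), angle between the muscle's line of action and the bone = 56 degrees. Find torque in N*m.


Torque = F * d * sin(theta)   (moment arm = d*sin(theta))
d = 29 cm = 0.29 m
Torque = 418 * 0.29 * sin(56)
Torque = 100.5 N*m


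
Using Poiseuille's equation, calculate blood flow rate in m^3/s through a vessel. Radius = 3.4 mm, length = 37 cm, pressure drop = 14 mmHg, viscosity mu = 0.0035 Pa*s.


Q = pi*r^4*dP / (8*mu*L)
r = 0.0034 m, L = 0.37 m
dP = 14 mmHg = 1866.508 Pa
Q = 7.5637e-05 m^3/s


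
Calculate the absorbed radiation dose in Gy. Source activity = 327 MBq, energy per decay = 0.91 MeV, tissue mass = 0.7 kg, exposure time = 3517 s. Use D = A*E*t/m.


A = 327 MBq = 3.2700e+08 Bq
E = 0.91 MeV = 1.45782e-13 J
D = A*E*t/m = 3.2700e+08*1.45782e-13*3517/0.7
D = 0.2395 Gy


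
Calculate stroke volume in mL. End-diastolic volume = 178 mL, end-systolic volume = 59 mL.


SV = EDV - ESV
SV = 178 - 59
SV = 119 mL


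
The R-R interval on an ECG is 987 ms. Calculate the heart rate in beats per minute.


HR = 60 / RR_interval(s)
RR = 987 ms = 0.987 s
HR = 60 / 0.987 = 60.79 bpm


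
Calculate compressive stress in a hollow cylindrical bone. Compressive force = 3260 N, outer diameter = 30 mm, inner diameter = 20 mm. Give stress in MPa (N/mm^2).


A = pi*(r_o^2 - r_i^2)
r_o = 15 mm, r_i = 10 mm
A = 392.699 mm^2
sigma = F/A = 3260 / 392.699
sigma = 8.302 MPa


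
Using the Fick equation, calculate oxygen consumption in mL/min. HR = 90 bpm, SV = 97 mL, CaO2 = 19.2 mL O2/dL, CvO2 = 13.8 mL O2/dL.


CO = HR*SV = 90*97/1000 = 8.73 L/min
a-v O2 diff = 19.2 - 13.8 = 5.4 mL/dL
VO2 = CO * (CaO2-CvO2) * 10 dL/L
VO2 = 8.73 * 5.4 * 10
VO2 = 471.4 mL/min


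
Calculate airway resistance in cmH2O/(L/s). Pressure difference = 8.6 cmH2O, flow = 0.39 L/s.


R = dP / flow
R = 8.6 / 0.39
R = 22.05 cmH2O/(L/s)


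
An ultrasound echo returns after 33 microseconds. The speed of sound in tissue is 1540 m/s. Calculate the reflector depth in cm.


depth = c * t / 2
t = 33 us = 3.3000e-05 s
depth = 1540 * 3.3000e-05 / 2
depth = 0.02541 m = 2.541 cm


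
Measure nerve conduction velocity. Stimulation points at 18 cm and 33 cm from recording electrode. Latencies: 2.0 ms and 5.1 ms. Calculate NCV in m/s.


Distance = (33 - 18) / 100 = 0.15 m
dt = (5.1 - 2.0) / 1000 = 0.0031 s
NCV = dist / dt = 48.39 m/s


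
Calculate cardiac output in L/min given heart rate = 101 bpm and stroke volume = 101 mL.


CO = HR * SV
CO = 101 * 101 / 1000
CO = 10.2 L/min


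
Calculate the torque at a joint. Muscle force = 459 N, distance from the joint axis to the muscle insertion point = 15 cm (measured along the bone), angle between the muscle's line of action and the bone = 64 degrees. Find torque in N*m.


Torque = F * d * sin(theta)   (moment arm = d*sin(theta))
d = 15 cm = 0.15 m
Torque = 459 * 0.15 * sin(64)
Torque = 61.88 N*m


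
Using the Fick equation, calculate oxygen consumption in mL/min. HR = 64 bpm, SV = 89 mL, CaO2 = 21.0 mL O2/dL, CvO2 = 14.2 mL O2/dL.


CO = HR*SV = 64*89/1000 = 5.696 L/min
a-v O2 diff = 21.0 - 14.2 = 6.8 mL/dL
VO2 = CO * (CaO2-CvO2) * 10 dL/L
VO2 = 5.696 * 6.8 * 10
VO2 = 387.3 mL/min


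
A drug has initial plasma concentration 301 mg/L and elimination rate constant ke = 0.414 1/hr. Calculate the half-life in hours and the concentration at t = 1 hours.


t_half = ln(2) / ke = 0.693147 / 0.414 = 1.674 hr
C(t) = C0 * exp(-ke*t) = 301 * exp(-0.414*1)
C(1) = 199 mg/L


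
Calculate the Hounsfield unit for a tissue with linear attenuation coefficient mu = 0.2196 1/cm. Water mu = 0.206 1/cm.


HU = ((mu_tissue - mu_water) / mu_water) * 1000
HU = ((0.2196 - 0.206) / 0.206) * 1000
HU = 66.02


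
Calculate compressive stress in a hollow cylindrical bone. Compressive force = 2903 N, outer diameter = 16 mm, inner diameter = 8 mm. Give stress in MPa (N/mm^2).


A = pi*(r_o^2 - r_i^2)
r_o = 8 mm, r_i = 4 mm
A = 150.796 mm^2
sigma = F/A = 2903 / 150.796
sigma = 19.25 MPa


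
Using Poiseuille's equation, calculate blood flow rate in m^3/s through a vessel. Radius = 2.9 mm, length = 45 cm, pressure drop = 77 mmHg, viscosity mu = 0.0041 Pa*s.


Q = pi*r^4*dP / (8*mu*L)
r = 0.0029 m, L = 0.45 m
dP = 77 mmHg = 10265.794 Pa
Q = 1.5454e-04 m^3/s


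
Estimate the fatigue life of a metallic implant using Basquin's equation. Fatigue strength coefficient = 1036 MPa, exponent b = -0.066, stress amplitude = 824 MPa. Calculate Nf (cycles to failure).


sigma_a = sigma_f' * (2Nf)^b
2Nf = (sigma_a/sigma_f')^(1/b)
2Nf = (824/1036)^(1/-0.066)
2Nf = 32.103597
Nf = 16.05


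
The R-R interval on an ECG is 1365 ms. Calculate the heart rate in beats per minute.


HR = 60 / RR_interval(s)
RR = 1365 ms = 1.365 s
HR = 60 / 1.365 = 43.96 bpm


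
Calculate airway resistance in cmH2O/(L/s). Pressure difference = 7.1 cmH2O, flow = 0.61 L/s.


R = dP / flow
R = 7.1 / 0.61
R = 11.64 cmH2O/(L/s)


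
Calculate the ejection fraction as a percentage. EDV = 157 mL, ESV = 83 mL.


SV = EDV - ESV = 157 - 83 = 74 mL
EF = SV/EDV * 100 = 74/157 * 100
EF = 47.13%


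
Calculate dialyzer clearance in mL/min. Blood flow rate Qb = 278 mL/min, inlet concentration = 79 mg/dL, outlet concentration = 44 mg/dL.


K = Qb * (Cb_in - Cb_out) / Cb_in
K = 278 * (79 - 44) / 79
K = 123.2 mL/min


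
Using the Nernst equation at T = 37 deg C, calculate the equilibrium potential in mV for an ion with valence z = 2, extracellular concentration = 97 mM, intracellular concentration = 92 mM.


E = (RT/(zF)) * ln(C_out/C_in)
T = 37 + 273.15 = 310.15 K
E = (8.314 * 310.15 / (2 * 96485)) * ln(97/92)
E = 0.7072 mV


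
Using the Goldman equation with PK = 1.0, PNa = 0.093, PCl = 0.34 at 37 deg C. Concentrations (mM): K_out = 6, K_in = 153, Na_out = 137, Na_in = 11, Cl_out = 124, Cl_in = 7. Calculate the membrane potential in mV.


Vm = (RT/F)*ln((PK*Ko + PNa*Nao + PCl*Cli)/(PK*Ki + PNa*Nai + PCl*Clo))
Numer = 21.121, Denom = 196.183
Vm = -59.56 mV


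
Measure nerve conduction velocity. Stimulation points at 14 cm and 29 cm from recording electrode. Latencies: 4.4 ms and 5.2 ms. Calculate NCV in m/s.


Distance = (29 - 14) / 100 = 0.15 m
dt = (5.2 - 4.4) / 1000 = 8.0000e-04 s
NCV = dist / dt = 187.5 m/s


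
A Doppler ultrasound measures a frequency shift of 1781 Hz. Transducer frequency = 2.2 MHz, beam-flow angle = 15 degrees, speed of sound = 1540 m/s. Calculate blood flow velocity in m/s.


v = fd * c / (2 * f0 * cos(theta))
v = 1781 * 1540 / (2 * 2.2000e+06 * cos(15))
v = 0.6453 m/s


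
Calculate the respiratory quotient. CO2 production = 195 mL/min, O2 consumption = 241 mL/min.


RQ = VCO2 / VO2
RQ = 195 / 241
RQ = 0.8091


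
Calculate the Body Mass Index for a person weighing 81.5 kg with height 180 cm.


BMI = weight / height^2
height = 180 cm = 1.8 m
BMI = 81.5 / 1.8^2
BMI = 25.15 kg/m^2


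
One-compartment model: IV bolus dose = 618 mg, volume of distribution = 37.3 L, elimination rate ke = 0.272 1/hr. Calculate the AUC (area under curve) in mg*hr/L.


C0 = Dose/Vd = 618/37.3 = 16.5684 mg/L
AUC = C0/ke = 16.5684/0.272
AUC = 60.91 mg*hr/L


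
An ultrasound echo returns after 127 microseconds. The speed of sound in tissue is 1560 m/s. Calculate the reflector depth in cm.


depth = c * t / 2
t = 127 us = 1.2700e-04 s
depth = 1560 * 1.2700e-04 / 2
depth = 0.09906 m = 9.906 cm


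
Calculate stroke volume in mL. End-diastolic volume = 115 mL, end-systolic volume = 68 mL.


SV = EDV - ESV
SV = 115 - 68
SV = 47 mL


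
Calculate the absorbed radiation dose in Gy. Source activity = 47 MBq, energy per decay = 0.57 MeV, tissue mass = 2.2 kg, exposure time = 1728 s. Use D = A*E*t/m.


A = 47 MBq = 4.7000e+07 Bq
E = 0.57 MeV = 9.1314e-14 J
D = A*E*t/m = 4.7000e+07*9.1314e-14*1728/2.2
D = 0.003371 Gy


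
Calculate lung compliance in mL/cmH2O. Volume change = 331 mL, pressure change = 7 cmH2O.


C = dV / dP
C = 331 / 7
C = 47.29 mL/cmH2O


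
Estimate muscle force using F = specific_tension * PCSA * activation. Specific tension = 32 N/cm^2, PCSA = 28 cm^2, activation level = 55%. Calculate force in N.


F = sigma * PCSA * activation
F = 32 * 28 * 0.55
F = 492.8 N


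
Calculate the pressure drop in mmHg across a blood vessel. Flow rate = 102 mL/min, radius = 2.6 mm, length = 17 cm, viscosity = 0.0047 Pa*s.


dP = 8*mu*L*Q / (pi*r^4)
Q = 102 mL/min = 1.7e-06 m^3/s
dP = 75.6907 Pa = 75.6907 / 133.322 mmHg = 0.5677 mmHg


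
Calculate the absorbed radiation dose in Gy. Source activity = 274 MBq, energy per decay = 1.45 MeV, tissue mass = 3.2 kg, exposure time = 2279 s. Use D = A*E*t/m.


A = 274 MBq = 2.7400e+08 Bq
E = 1.45 MeV = 2.3229e-13 J
D = A*E*t/m = 2.7400e+08*2.3229e-13*2279/3.2
D = 0.04533 Gy


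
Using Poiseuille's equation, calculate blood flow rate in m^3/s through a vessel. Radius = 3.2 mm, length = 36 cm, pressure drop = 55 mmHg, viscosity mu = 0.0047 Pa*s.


Q = pi*r^4*dP / (8*mu*L)
r = 0.0032 m, L = 0.36 m
dP = 55 mmHg = 7332.71 Pa
Q = 1.7845e-04 m^3/s


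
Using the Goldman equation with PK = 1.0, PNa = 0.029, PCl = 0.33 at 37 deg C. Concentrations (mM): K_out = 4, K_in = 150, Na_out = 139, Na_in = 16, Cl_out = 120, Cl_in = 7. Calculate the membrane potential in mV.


Vm = (RT/F)*ln((PK*Ko + PNa*Nao + PCl*Cli)/(PK*Ki + PNa*Nai + PCl*Clo))
Numer = 10.341, Denom = 190.064
Vm = -77.8 mV


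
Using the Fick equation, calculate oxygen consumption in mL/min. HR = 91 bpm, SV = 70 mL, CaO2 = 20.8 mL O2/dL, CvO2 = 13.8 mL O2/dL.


CO = HR*SV = 91*70/1000 = 6.37 L/min
a-v O2 diff = 20.8 - 13.8 = 7 mL/dL
VO2 = CO * (CaO2-CvO2) * 10 dL/L
VO2 = 6.37 * 7 * 10
VO2 = 445.9 mL/min


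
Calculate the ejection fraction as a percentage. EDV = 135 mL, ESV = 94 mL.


SV = EDV - ESV = 135 - 94 = 41 mL
EF = SV/EDV * 100 = 41/135 * 100
EF = 30.37%


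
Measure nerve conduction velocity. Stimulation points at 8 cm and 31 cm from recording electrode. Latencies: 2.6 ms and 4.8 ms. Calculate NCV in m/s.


Distance = (31 - 8) / 100 = 0.23 m
dt = (4.8 - 2.6) / 1000 = 0.0022 s
NCV = dist / dt = 104.5 m/s


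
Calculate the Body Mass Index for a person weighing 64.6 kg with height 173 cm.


BMI = weight / height^2
height = 173 cm = 1.73 m
BMI = 64.6 / 1.73^2
BMI = 21.58 kg/m^2


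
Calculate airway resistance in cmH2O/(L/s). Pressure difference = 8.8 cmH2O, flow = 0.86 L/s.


R = dP / flow
R = 8.8 / 0.86
R = 10.23 cmH2O/(L/s)


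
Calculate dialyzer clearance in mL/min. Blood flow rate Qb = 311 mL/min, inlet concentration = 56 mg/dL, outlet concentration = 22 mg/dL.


K = Qb * (Cb_in - Cb_out) / Cb_in
K = 311 * (56 - 22) / 56
K = 188.8 mL/min


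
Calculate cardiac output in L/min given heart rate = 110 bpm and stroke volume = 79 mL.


CO = HR * SV
CO = 110 * 79 / 1000
CO = 8.69 L/min


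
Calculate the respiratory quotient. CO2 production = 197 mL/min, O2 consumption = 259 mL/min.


RQ = VCO2 / VO2
RQ = 197 / 259
RQ = 0.7606


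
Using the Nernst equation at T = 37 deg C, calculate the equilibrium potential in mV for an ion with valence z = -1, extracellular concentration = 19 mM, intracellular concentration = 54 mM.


E = (RT/(zF)) * ln(C_out/C_in)
T = 37 + 273.15 = 310.15 K
E = (8.314 * 310.15 / (-1 * 96485)) * ln(19/54)
E = 27.92 mV


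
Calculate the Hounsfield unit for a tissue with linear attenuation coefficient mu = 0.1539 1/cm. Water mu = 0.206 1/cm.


HU = ((mu_tissue - mu_water) / mu_water) * 1000
HU = ((0.1539 - 0.206) / 0.206) * 1000
HU = -252.9


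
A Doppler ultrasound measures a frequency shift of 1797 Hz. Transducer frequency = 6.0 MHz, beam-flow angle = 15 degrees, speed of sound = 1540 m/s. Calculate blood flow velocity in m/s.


v = fd * c / (2 * f0 * cos(theta))
v = 1797 * 1540 / (2 * 6.0000e+06 * cos(15))
v = 0.2388 m/s


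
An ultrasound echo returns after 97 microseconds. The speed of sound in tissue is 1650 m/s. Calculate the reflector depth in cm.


depth = c * t / 2
t = 97 us = 9.7000e-05 s
depth = 1650 * 9.7000e-05 / 2
depth = 0.080025 m = 8.0025 cm


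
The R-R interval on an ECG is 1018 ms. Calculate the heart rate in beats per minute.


HR = 60 / RR_interval(s)
RR = 1018 ms = 1.018 s
HR = 60 / 1.018 = 58.94 bpm


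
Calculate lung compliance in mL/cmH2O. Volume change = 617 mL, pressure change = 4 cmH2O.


C = dV / dP
C = 617 / 4
C = 154.2 mL/cmH2O


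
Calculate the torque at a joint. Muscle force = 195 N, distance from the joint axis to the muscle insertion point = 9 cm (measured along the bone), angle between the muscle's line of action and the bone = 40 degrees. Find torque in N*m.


Torque = F * d * sin(theta)   (moment arm = d*sin(theta))
d = 9 cm = 0.09 m
Torque = 195 * 0.09 * sin(40)
Torque = 11.28 N*m


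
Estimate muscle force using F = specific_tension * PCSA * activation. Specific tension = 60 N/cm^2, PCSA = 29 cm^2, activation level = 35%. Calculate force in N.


F = sigma * PCSA * activation
F = 60 * 29 * 0.35
F = 609 N


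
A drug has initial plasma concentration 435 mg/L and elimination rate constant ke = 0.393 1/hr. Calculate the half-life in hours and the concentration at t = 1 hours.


t_half = ln(2) / ke = 0.693147 / 0.393 = 1.764 hr
C(t) = C0 * exp(-ke*t) = 435 * exp(-0.393*1)
C(1) = 293.6 mg/L


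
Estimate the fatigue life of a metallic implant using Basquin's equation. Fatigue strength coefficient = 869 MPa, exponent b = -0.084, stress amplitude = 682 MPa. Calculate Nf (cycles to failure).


sigma_a = sigma_f' * (2Nf)^b
2Nf = (sigma_a/sigma_f')^(1/b)
2Nf = (682/869)^(1/-0.084)
2Nf = 17.897913
Nf = 8.949


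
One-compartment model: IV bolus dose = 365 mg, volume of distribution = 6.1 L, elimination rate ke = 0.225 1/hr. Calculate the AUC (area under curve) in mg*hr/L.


C0 = Dose/Vd = 365/6.1 = 59.8361 mg/L
AUC = C0/ke = 59.8361/0.225
AUC = 265.9 mg*hr/L


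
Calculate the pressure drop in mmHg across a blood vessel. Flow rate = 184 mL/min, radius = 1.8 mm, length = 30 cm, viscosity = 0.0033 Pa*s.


dP = 8*mu*L*Q / (pi*r^4)
Q = 184 mL/min = 3.06667e-06 m^3/s
dP = 736.465 Pa = 736.465 / 133.322 mmHg = 5.524 mmHg


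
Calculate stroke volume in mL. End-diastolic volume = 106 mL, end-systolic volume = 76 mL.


SV = EDV - ESV
SV = 106 - 76
SV = 30 mL


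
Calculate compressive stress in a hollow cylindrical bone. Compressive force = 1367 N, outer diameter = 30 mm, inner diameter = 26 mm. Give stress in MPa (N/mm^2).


A = pi*(r_o^2 - r_i^2)
r_o = 15 mm, r_i = 13 mm
A = 175.929 mm^2
sigma = F/A = 1367 / 175.929
sigma = 7.77 MPa


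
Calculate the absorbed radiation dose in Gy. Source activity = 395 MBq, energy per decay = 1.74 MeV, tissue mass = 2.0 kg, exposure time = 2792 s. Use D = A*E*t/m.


A = 395 MBq = 3.9500e+08 Bq
E = 1.74 MeV = 2.78748e-13 J
D = A*E*t/m = 3.9500e+08*2.78748e-13*2792/2.0
D = 0.1537 Gy


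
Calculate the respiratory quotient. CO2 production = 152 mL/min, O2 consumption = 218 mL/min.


RQ = VCO2 / VO2
RQ = 152 / 218
RQ = 0.6972


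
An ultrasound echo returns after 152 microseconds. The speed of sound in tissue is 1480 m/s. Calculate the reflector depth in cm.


depth = c * t / 2
t = 152 us = 1.5200e-04 s
depth = 1480 * 1.5200e-04 / 2
depth = 0.11248 m = 11.248 cm


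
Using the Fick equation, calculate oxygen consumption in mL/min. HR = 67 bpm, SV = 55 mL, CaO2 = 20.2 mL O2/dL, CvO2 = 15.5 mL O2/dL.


CO = HR*SV = 67*55/1000 = 3.685 L/min
a-v O2 diff = 20.2 - 15.5 = 4.7 mL/dL
VO2 = CO * (CaO2-CvO2) * 10 dL/L
VO2 = 3.685 * 4.7 * 10
VO2 = 173.2 mL/min


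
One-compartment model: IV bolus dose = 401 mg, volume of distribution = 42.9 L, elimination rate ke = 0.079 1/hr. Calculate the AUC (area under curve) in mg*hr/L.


C0 = Dose/Vd = 401/42.9 = 9.34732 mg/L
AUC = C0/ke = 9.34732/0.079
AUC = 118.3 mg*hr/L


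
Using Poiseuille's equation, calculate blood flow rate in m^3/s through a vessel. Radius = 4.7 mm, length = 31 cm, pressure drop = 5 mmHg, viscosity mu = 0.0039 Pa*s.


Q = pi*r^4*dP / (8*mu*L)
r = 0.0047 m, L = 0.31 m
dP = 5 mmHg = 666.61 Pa
Q = 1.0566e-04 m^3/s


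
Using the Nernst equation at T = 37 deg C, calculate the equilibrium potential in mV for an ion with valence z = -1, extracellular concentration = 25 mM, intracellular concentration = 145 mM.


E = (RT/(zF)) * ln(C_out/C_in)
T = 37 + 273.15 = 310.15 K
E = (8.314 * 310.15 / (-1 * 96485)) * ln(25/145)
E = 46.98 mV


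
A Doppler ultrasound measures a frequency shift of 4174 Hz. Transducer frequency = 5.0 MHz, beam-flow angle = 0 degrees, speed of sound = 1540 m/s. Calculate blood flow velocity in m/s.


v = fd * c / (2 * f0 * cos(theta))
v = 4174 * 1540 / (2 * 5.0000e+06 * cos(0))
v = 0.6428 m/s


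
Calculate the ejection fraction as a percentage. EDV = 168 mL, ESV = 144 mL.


SV = EDV - ESV = 168 - 144 = 24 mL
EF = SV/EDV * 100 = 24/168 * 100
EF = 14.29%


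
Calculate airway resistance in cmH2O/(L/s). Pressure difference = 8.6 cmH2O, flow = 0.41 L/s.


R = dP / flow
R = 8.6 / 0.41
R = 20.98 cmH2O/(L/s)


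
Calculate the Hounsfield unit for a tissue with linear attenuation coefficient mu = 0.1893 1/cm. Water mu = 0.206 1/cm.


HU = ((mu_tissue - mu_water) / mu_water) * 1000
HU = ((0.1893 - 0.206) / 0.206) * 1000
HU = -81.07


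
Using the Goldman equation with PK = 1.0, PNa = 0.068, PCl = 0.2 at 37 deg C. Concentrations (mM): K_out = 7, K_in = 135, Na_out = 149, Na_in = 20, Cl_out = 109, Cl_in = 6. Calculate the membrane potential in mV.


Vm = (RT/F)*ln((PK*Ko + PNa*Nao + PCl*Cli)/(PK*Ki + PNa*Nai + PCl*Clo))
Numer = 18.332, Denom = 158.16
Vm = -57.59 mV


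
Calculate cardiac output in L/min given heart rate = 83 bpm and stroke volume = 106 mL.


CO = HR * SV
CO = 83 * 106 / 1000
CO = 8.798 L/min


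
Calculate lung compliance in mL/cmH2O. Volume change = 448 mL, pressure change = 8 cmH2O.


C = dV / dP
C = 448 / 8
C = 56 mL/cmH2O


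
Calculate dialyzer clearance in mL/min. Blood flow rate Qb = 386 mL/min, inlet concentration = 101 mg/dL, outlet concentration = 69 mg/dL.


K = Qb * (Cb_in - Cb_out) / Cb_in
K = 386 * (101 - 69) / 101
K = 122.3 mL/min


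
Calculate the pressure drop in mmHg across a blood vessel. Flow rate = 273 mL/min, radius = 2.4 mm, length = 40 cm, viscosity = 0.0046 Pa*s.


dP = 8*mu*L*Q / (pi*r^4)
Q = 273 mL/min = 4.55e-06 m^3/s
dP = 642.576 Pa = 642.576 / 133.322 mmHg = 4.82 mmHg


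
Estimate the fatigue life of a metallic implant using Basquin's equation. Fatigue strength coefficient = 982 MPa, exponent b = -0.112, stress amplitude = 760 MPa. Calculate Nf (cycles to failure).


sigma_a = sigma_f' * (2Nf)^b
2Nf = (sigma_a/sigma_f')^(1/b)
2Nf = (760/982)^(1/-0.112)
2Nf = 9.8566925
Nf = 4.928


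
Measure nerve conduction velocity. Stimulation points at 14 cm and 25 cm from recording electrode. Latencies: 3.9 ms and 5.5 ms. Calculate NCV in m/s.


Distance = (25 - 14) / 100 = 0.11 m
dt = (5.5 - 3.9) / 1000 = 0.0016 s
NCV = dist / dt = 68.75 m/s


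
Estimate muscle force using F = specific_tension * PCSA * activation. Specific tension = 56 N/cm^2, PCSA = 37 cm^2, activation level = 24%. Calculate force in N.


F = sigma * PCSA * activation
F = 56 * 37 * 0.24
F = 497.3 N


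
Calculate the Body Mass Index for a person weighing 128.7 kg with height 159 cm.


BMI = weight / height^2
height = 159 cm = 1.59 m
BMI = 128.7 / 1.59^2
BMI = 50.91 kg/m^2


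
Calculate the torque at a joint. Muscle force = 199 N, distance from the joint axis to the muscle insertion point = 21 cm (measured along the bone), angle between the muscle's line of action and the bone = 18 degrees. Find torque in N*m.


Torque = F * d * sin(theta)   (moment arm = d*sin(theta))
d = 21 cm = 0.21 m
Torque = 199 * 0.21 * sin(18)
Torque = 12.91 N*m


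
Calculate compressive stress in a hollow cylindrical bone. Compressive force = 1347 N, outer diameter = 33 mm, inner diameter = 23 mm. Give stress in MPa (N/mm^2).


A = pi*(r_o^2 - r_i^2)
r_o = 16.5 mm, r_i = 11.5 mm
A = 439.823 mm^2
sigma = F/A = 1347 / 439.823
sigma = 3.063 MPa


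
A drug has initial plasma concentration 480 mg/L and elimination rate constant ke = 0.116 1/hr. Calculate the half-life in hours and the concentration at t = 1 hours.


t_half = ln(2) / ke = 0.693147 / 0.116 = 5.975 hr
C(t) = C0 * exp(-ke*t) = 480 * exp(-0.116*1)
C(1) = 427.4 mg/L


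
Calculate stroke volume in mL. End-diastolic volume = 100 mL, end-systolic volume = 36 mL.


SV = EDV - ESV
SV = 100 - 36
SV = 64 mL


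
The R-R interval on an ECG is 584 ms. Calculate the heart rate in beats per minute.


HR = 60 / RR_interval(s)
RR = 584 ms = 0.584 s
HR = 60 / 0.584 = 102.7 bpm


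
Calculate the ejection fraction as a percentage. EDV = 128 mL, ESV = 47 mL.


SV = EDV - ESV = 128 - 47 = 81 mL
EF = SV/EDV * 100 = 81/128 * 100
EF = 63.28%


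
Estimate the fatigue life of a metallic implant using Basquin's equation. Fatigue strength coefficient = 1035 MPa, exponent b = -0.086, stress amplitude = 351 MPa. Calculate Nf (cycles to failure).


sigma_a = sigma_f' * (2Nf)^b
2Nf = (sigma_a/sigma_f')^(1/b)
2Nf = (351/1035)^(1/-0.086)
2Nf = 288969.2
Nf = 1.445e+05


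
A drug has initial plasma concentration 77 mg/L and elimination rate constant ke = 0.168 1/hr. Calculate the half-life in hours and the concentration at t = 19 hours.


t_half = ln(2) / ke = 0.693147 / 0.168 = 4.126 hr
C(t) = C0 * exp(-ke*t) = 77 * exp(-0.168*19)
C(19) = 3.164 mg/L


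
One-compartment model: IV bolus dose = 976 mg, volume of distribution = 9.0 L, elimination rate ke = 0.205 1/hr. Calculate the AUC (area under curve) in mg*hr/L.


C0 = Dose/Vd = 976/9.0 = 108.444 mg/L
AUC = C0/ke = 108.444/0.205
AUC = 529 mg*hr/L


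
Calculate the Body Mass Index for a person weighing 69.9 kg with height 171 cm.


BMI = weight / height^2
height = 171 cm = 1.71 m
BMI = 69.9 / 1.71^2
BMI = 23.9 kg/m^2


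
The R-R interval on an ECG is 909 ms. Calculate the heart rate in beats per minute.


HR = 60 / RR_interval(s)
RR = 909 ms = 0.909 s
HR = 60 / 0.909 = 66.01 bpm


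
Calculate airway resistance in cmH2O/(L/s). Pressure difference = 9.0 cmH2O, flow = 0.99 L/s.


R = dP / flow
R = 9.0 / 0.99
R = 9.091 cmH2O/(L/s)


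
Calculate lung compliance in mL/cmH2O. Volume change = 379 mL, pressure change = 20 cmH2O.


C = dV / dP
C = 379 / 20
C = 18.95 mL/cmH2O


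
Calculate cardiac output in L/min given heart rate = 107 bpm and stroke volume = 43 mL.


CO = HR * SV
CO = 107 * 43 / 1000
CO = 4.601 L/min


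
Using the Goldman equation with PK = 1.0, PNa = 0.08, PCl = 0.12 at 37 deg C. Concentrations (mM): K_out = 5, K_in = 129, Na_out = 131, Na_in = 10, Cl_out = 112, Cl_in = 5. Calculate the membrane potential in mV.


Vm = (RT/F)*ln((PK*Ko + PNa*Nao + PCl*Cli)/(PK*Ki + PNa*Nai + PCl*Clo))
Numer = 16.08, Denom = 143.24
Vm = -58.45 mV


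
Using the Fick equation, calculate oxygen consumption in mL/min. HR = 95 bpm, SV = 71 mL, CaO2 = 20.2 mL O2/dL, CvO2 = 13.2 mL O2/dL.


CO = HR*SV = 95*71/1000 = 6.745 L/min
a-v O2 diff = 20.2 - 13.2 = 7 mL/dL
VO2 = CO * (CaO2-CvO2) * 10 dL/L
VO2 = 6.745 * 7 * 10
VO2 = 472.2 mL/min


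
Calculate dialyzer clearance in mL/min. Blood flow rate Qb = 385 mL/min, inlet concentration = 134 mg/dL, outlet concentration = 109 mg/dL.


K = Qb * (Cb_in - Cb_out) / Cb_in
K = 385 * (134 - 109) / 134
K = 71.83 mL/min


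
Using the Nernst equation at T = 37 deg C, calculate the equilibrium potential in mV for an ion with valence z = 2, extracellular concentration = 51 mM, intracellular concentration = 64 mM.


E = (RT/(zF)) * ln(C_out/C_in)
T = 37 + 273.15 = 310.15 K
E = (8.314 * 310.15 / (2 * 96485)) * ln(51/64)
E = -3.034 mV


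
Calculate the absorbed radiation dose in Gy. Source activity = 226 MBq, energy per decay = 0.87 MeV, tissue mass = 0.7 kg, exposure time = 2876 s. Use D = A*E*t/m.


A = 226 MBq = 2.2600e+08 Bq
E = 0.87 MeV = 1.39374e-13 J
D = A*E*t/m = 2.2600e+08*1.39374e-13*2876/0.7
D = 0.1294 Gy


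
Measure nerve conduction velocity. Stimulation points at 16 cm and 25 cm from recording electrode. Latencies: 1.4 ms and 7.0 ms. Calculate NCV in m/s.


Distance = (25 - 16) / 100 = 0.09 m
dt = (7.0 - 1.4) / 1000 = 0.0056 s
NCV = dist / dt = 16.07 m/s


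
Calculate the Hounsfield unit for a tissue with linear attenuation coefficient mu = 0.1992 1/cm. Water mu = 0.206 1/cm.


HU = ((mu_tissue - mu_water) / mu_water) * 1000
HU = ((0.1992 - 0.206) / 0.206) * 1000
HU = -33.01


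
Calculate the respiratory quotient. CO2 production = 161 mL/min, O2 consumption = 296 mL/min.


RQ = VCO2 / VO2
RQ = 161 / 296
RQ = 0.5439


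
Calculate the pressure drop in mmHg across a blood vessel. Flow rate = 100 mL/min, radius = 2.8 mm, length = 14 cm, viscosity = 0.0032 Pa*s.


dP = 8*mu*L*Q / (pi*r^4)
Q = 100 mL/min = 1.66667e-06 m^3/s
dP = 30.934 Pa = 30.934 / 133.322 mmHg = 0.232 mmHg


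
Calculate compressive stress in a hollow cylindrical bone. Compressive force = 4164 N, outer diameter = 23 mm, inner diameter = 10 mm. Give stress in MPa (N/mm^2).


A = pi*(r_o^2 - r_i^2)
r_o = 11.5 mm, r_i = 5 mm
A = 336.936 mm^2
sigma = F/A = 4164 / 336.936
sigma = 12.36 MPa


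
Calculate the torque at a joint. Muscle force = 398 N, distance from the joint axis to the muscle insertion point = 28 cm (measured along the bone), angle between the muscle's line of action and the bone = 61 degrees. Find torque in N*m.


Torque = F * d * sin(theta)   (moment arm = d*sin(theta))
d = 28 cm = 0.28 m
Torque = 398 * 0.28 * sin(61)
Torque = 97.47 N*m


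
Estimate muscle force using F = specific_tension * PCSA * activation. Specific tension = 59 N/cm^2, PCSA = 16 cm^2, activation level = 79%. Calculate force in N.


F = sigma * PCSA * activation
F = 59 * 16 * 0.79
F = 745.8 N


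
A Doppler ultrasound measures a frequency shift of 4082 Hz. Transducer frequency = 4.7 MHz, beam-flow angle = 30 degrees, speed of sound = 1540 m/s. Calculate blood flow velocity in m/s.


v = fd * c / (2 * f0 * cos(theta))
v = 4082 * 1540 / (2 * 4.7000e+06 * cos(30))
v = 0.7722 m/s


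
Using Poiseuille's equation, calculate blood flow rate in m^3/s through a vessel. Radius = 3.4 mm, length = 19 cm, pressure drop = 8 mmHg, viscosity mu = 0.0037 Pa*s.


Q = pi*r^4*dP / (8*mu*L)
r = 0.0034 m, L = 0.19 m
dP = 8 mmHg = 1066.576 Pa
Q = 7.9618e-05 m^3/s


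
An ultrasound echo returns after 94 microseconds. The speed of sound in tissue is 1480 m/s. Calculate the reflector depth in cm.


depth = c * t / 2
t = 94 us = 9.4000e-05 s
depth = 1480 * 9.4000e-05 / 2
depth = 0.06956 m = 6.956 cm


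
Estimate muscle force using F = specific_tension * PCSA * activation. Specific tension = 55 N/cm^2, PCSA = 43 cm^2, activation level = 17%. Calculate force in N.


F = sigma * PCSA * activation
F = 55 * 43 * 0.17
F = 402.1 N


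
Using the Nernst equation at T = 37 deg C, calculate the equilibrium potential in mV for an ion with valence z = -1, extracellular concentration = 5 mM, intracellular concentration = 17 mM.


E = (RT/(zF)) * ln(C_out/C_in)
T = 37 + 273.15 = 310.15 K
E = (8.314 * 310.15 / (-1 * 96485)) * ln(5/17)
E = 32.71 mV


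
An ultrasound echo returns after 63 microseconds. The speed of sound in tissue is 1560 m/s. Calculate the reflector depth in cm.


depth = c * t / 2
t = 63 us = 6.3000e-05 s
depth = 1560 * 6.3000e-05 / 2
depth = 0.04914 m = 4.914 cm


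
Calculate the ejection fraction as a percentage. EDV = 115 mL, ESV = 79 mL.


SV = EDV - ESV = 115 - 79 = 36 mL
EF = SV/EDV * 100 = 36/115 * 100
EF = 31.3%


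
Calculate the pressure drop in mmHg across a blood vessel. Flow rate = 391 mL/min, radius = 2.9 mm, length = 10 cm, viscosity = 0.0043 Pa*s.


dP = 8*mu*L*Q / (pi*r^4)
Q = 391 mL/min = 6.51667e-06 m^3/s
dP = 100.889 Pa = 100.889 / 133.322 mmHg = 0.7567 mmHg


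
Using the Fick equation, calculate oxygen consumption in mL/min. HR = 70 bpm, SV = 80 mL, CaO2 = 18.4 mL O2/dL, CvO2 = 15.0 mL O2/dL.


CO = HR*SV = 70*80/1000 = 5.6 L/min
a-v O2 diff = 18.4 - 15.0 = 3.4 mL/dL
VO2 = CO * (CaO2-CvO2) * 10 dL/L
VO2 = 5.6 * 3.4 * 10
VO2 = 190.4 mL/min


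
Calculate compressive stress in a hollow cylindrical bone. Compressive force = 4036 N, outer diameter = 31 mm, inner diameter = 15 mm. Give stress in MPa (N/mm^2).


A = pi*(r_o^2 - r_i^2)
r_o = 15.5 mm, r_i = 7.5 mm
A = 578.053 mm^2
sigma = F/A = 4036 / 578.053
sigma = 6.982 MPa


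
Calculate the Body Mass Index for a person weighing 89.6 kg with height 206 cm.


BMI = weight / height^2
height = 206 cm = 2.06 m
BMI = 89.6 / 2.06^2
BMI = 21.11 kg/m^2


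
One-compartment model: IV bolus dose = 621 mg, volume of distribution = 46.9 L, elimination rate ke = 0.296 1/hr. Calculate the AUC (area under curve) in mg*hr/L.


C0 = Dose/Vd = 621/46.9 = 13.2409 mg/L
AUC = C0/ke = 13.2409/0.296
AUC = 44.73 mg*hr/L


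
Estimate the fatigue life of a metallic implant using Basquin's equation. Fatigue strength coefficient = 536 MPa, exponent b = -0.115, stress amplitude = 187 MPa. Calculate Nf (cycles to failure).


sigma_a = sigma_f' * (2Nf)^b
2Nf = (sigma_a/sigma_f')^(1/b)
2Nf = (187/536)^(1/-0.115)
2Nf = 9478.1446
Nf = 4739


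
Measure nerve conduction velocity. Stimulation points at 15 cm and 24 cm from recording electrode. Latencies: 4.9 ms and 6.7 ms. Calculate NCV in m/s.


Distance = (24 - 15) / 100 = 0.09 m
dt = (6.7 - 4.9) / 1000 = 0.0018 s
NCV = dist / dt = 50 m/s


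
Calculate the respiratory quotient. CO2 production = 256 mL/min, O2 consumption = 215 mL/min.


RQ = VCO2 / VO2
RQ = 256 / 215
RQ = 1.191


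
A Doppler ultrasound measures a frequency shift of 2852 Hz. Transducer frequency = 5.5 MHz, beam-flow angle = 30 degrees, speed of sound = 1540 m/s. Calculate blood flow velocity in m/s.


v = fd * c / (2 * f0 * cos(theta))
v = 2852 * 1540 / (2 * 5.5000e+06 * cos(30))
v = 0.461 m/s


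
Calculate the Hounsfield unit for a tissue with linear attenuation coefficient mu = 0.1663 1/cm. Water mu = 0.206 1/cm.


HU = ((mu_tissue - mu_water) / mu_water) * 1000
HU = ((0.1663 - 0.206) / 0.206) * 1000
HU = -192.7


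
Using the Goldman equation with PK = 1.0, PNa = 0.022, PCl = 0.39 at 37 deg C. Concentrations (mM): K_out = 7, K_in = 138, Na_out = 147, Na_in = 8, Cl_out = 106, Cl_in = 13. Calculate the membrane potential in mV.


Vm = (RT/F)*ln((PK*Ko + PNa*Nao + PCl*Cli)/(PK*Ki + PNa*Nai + PCl*Clo))
Numer = 15.304, Denom = 179.516
Vm = -65.8 mV


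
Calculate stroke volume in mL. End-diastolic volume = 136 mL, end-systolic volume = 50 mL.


SV = EDV - ESV
SV = 136 - 50
SV = 86 mL


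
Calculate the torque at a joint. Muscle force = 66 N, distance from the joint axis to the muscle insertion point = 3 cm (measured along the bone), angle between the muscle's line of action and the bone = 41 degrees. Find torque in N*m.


Torque = F * d * sin(theta)   (moment arm = d*sin(theta))
d = 3 cm = 0.03 m
Torque = 66 * 0.03 * sin(41)
Torque = 1.299 N*m


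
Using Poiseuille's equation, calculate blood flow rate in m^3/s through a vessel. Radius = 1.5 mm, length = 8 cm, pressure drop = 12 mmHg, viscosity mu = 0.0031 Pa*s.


Q = pi*r^4*dP / (8*mu*L)
r = 0.0015 m, L = 0.08 m
dP = 12 mmHg = 1599.864 Pa
Q = 1.2825e-05 m^3/s


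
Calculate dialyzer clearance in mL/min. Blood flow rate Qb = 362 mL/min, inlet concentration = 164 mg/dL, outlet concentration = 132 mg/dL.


K = Qb * (Cb_in - Cb_out) / Cb_in
K = 362 * (164 - 132) / 164
K = 70.63 mL/min


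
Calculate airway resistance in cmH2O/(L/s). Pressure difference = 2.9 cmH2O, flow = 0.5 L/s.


R = dP / flow
R = 2.9 / 0.5
R = 5.8 cmH2O/(L/s)


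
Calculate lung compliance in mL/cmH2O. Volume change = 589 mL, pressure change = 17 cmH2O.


C = dV / dP
C = 589 / 17
C = 34.65 mL/cmH2O


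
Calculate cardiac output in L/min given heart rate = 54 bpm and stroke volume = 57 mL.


CO = HR * SV
CO = 54 * 57 / 1000
CO = 3.078 L/min


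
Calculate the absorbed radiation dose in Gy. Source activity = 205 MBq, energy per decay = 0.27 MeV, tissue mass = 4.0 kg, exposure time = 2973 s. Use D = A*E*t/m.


A = 205 MBq = 2.0500e+08 Bq
E = 0.27 MeV = 4.3254e-14 J
D = A*E*t/m = 2.0500e+08*4.3254e-14*2973/4.0
D = 0.00659 Gy


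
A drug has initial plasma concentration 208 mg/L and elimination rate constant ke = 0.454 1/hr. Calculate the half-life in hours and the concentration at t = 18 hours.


t_half = ln(2) / ke = 0.693147 / 0.454 = 1.527 hr
C(t) = C0 * exp(-ke*t) = 208 * exp(-0.454*18)
C(18) = 0.05875 mg/L


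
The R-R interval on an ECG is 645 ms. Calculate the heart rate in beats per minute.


HR = 60 / RR_interval(s)
RR = 645 ms = 0.645 s
HR = 60 / 0.645 = 93.02 bpm


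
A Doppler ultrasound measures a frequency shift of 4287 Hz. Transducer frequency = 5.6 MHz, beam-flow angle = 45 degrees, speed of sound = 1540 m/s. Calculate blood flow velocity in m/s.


v = fd * c / (2 * f0 * cos(theta))
v = 4287 * 1540 / (2 * 5.6000e+06 * cos(45))
v = 0.8336 m/s


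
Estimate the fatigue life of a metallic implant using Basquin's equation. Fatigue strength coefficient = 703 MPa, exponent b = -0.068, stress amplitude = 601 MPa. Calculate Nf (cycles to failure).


sigma_a = sigma_f' * (2Nf)^b
2Nf = (sigma_a/sigma_f')^(1/b)
2Nf = (601/703)^(1/-0.068)
2Nf = 10.027416
Nf = 5.014


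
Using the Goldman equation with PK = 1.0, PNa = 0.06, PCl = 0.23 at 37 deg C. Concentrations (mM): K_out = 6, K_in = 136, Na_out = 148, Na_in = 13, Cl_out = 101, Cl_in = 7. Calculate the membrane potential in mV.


Vm = (RT/F)*ln((PK*Ko + PNa*Nao + PCl*Cli)/(PK*Ki + PNa*Nai + PCl*Clo))
Numer = 16.49, Denom = 160.01
Vm = -60.73 mV


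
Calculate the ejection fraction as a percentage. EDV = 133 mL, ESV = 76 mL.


SV = EDV - ESV = 133 - 76 = 57 mL
EF = SV/EDV * 100 = 57/133 * 100
EF = 42.86%


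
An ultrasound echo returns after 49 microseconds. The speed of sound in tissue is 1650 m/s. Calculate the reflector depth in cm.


depth = c * t / 2
t = 49 us = 4.9000e-05 s
depth = 1650 * 4.9000e-05 / 2
depth = 0.040425 m = 4.0425 cm


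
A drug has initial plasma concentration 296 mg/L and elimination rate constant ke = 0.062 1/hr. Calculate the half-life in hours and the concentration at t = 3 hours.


t_half = ln(2) / ke = 0.693147 / 0.062 = 11.18 hr
C(t) = C0 * exp(-ke*t) = 296 * exp(-0.062*3)
C(3) = 245.8 mg/L


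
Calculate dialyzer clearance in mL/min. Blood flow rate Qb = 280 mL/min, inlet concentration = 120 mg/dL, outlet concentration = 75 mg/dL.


K = Qb * (Cb_in - Cb_out) / Cb_in
K = 280 * (120 - 75) / 120
K = 105 mL/min


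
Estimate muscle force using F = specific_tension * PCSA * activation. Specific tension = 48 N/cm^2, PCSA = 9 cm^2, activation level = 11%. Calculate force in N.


F = sigma * PCSA * activation
F = 48 * 9 * 0.11
F = 47.52 N


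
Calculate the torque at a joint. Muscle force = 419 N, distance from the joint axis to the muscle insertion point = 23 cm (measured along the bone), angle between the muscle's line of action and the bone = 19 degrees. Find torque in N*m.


Torque = F * d * sin(theta)   (moment arm = d*sin(theta))
d = 23 cm = 0.23 m
Torque = 419 * 0.23 * sin(19)
Torque = 31.38 N*m


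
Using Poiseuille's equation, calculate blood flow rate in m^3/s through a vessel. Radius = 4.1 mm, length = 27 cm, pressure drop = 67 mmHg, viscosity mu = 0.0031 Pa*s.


Q = pi*r^4*dP / (8*mu*L)
r = 0.0041 m, L = 0.27 m
dP = 67 mmHg = 8932.574 Pa
Q = 0.001184 m^3/s


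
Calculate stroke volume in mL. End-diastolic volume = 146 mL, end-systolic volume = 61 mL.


SV = EDV - ESV
SV = 146 - 61
SV = 85 mL


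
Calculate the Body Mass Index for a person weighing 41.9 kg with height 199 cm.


BMI = weight / height^2
height = 199 cm = 1.99 m
BMI = 41.9 / 1.99^2
BMI = 10.58 kg/m^2


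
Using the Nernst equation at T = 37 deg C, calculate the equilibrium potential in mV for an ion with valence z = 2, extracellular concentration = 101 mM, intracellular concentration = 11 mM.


E = (RT/(zF)) * ln(C_out/C_in)
T = 37 + 273.15 = 310.15 K
E = (8.314 * 310.15 / (2 * 96485)) * ln(101/11)
E = 29.63 mV


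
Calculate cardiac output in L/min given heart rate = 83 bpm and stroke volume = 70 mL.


CO = HR * SV
CO = 83 * 70 / 1000
CO = 5.81 L/min


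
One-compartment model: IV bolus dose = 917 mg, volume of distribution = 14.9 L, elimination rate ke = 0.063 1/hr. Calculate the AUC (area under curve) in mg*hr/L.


C0 = Dose/Vd = 917/14.9 = 61.5436 mg/L
AUC = C0/ke = 61.5436/0.063
AUC = 976.9 mg*hr/L


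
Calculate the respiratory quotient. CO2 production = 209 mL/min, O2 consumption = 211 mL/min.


RQ = VCO2 / VO2
RQ = 209 / 211
RQ = 0.9905


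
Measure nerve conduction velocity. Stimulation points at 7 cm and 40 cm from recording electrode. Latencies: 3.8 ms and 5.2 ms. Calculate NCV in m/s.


Distance = (40 - 7) / 100 = 0.33 m
dt = (5.2 - 3.8) / 1000 = 0.0014 s
NCV = dist / dt = 235.7 m/s


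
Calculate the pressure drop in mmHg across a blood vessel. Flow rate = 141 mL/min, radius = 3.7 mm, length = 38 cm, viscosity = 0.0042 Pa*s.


dP = 8*mu*L*Q / (pi*r^4)
Q = 141 mL/min = 2.35e-06 m^3/s
dP = 50.9605 Pa = 50.9605 / 133.322 mmHg = 0.3822 mmHg
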